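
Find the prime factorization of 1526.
2 × 7 × 109

Divide by primes starting from smallest:
1526 ÷ 2 = 763
763 ÷ 7 = 109
109 ÷ 109 = 1

1526 = 2 × 7 × 109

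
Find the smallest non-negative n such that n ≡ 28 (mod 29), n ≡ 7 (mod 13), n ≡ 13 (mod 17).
2087

Using the Chinese Remainder Theorem:
M = product of moduli = 6409
For equation 1: M_1 = 221, 221 ≡ 18 (mod 29), inverse of 221 mod 29 is 21 (check: 18 × 21 = 378 ≡ 1 (mod 29))
For equation 2: M_2 = 493, 493 ≡ 12 (mod 13), inverse of 493 mod 13 is 12 (check: 12 × 12 = 144 ≡ 1 (mod 13))
For equation 3: M_3 = 377, 377 ≡ 3 (mod 17), inverse of 377 mod 17 is 6 (check: 3 × 6 = 18 ≡ 1 (mod 17))
Combine: n ≡ Σ r_i×M_i×(M_i⁻¹ mod m_i) = 28×221×21 + 7×493×12 + 13×377×6 = 129948 + 41412 + 29406 = 200766
200766 mod 6409 = 2087
n ≡ 2087 (mod 6409)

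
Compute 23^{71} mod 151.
147

Using successive squaring:
Binary expansion of 71: 1000111
Powers of 23 mod 151 (each is the square of the previous):
  23^1 ≡ 23 (mod 151)
  23^2 ≡ 23² = 529 ≡ 76 (mod 151)
  23^4 ≡ 76² = 5776 ≡ 38 (mod 151)
  23^8 ≡ 38² = 1444 ≡ 85 (mod 151)
  23^16 ≡ 85² = 7225 ≡ 128 (mod 151)
  23^32 ≡ 128² = 16384 ≡ 76 (mod 151)
  23^64 ≡ 76² = 5776 ≡ 38 (mod 151)
71 = 64 + 4 + 2 + 1, so 23^71 = 23^64 × 23^4 × 23^2 × 23^1 ≡ 38 × 38 × 76 × 23 (mod 151)
Multiplying step by step:
  38 × 38 = 1444 ≡ 85 (mod 151)
  85 × 76 = 6460 ≡ 118 (mod 151)
  118 × 23 = 2714 ≡ 147 (mod 151)
Result: 23^71 ≡ 147 (mod 151)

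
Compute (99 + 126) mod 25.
0

(99 + 126) = 225
225 mod 25 = 0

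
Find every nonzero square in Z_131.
QRs mod 131: {1, 3, 4, 5, 7, 9, 11, 12, 13, 15, 16, 20, 21, 25, 27, 28, 33, 34, 35, 36, 38, 39, 41, 43, 44, 45, 46, 48, 49, 52, 53, 55, 58, 59, 60, 61, 62, 63, 64, 65, 74, 75, 77, 80, 81, 84, 89, 91, 94, 99, 100, 101, 102, 105, 107, 108, 109, 112, 113, 114, 117, 121, 123, 125, 129}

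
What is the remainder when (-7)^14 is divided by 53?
Using repeated squaring. (-7) ≡ 46 (mod 53). 14 = 8 + 4 + 2 (binary 1110). Repeated squaring mod 53: 46^1 ≡ 46; 46^2 ≡ 46² = 2116 ≡ 49; 46^4 ≡ 49² = 2401 ≡ 16; 46^8 ≡ 16² = 256 ≡ 44. Multiply: (-7)^14 ≡ 46^8 × 46^4 × 46^2 ≡ 44 × 16 × 49 (mod 53): 44 × 16 = 704 ≡ 15; 15 × 49 = 735 ≡ 46. So (-7)^14 ≡ 46 (mod 53).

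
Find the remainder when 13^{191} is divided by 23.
By Fermat: 13^{22} ≡ 1 (mod 23). 191 = 8×22 + 15. So 13^{191} ≡ 13^{15} ≡ 18 (mod 23)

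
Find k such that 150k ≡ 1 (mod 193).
150^(-1) ≡ 184 (mod 193). Verification: 150 × 184 = 27600 ≡ 1 (mod 193)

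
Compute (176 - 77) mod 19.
4

(176 - 77) = 99
99 mod 19 = 4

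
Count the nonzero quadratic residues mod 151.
For prime 151, there are (p-1)/2 = (151-1)/2 = 75 quadratic residues (excluding 0).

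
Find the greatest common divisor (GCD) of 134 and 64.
2

Using the Euclidean algorithm:
134 = 2 × 64 + 6
64 = 10 × 6 + 4
6 = 1 × 4 + 2
4 = 2 × 2 + 0

GCD(134, 64) = 2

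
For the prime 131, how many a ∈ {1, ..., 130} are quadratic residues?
For prime 131, there are (p-1)/2 = (131-1)/2 = 65 quadratic residues (excluding 0).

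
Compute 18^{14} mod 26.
12

Using successive squaring:
Binary expansion of 14: 1110
Powers of 18 mod 26 (each is the square of the previous):
  18^1 ≡ 18 (mod 26)
  18^2 ≡ 18² = 324 ≡ 12 (mod 26)
  18^4 ≡ 12² = 144 ≡ 14 (mod 26)
  18^8 ≡ 14² = 196 ≡ 14 (mod 26)
14 = 8 + 4 + 2, so 18^14 = 18^8 × 18^4 × 18^2 ≡ 14 × 14 × 12 (mod 26)
Multiplying step by step:
  14 × 14 = 196 ≡ 14 (mod 26)
  14 × 12 = 168 ≡ 12 (mod 26)
Result: 18^14 ≡ 12 (mod 26)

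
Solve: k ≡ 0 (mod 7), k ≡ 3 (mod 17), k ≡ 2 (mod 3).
M = 7 × 17 × 3 = 357. M₁ = 51, y₁ ≡ 4 (mod 7). M₂ = 21, y₂ ≡ 13 (mod 17). M₃ = 119, y₃ ≡ 2 (mod 3). k = 0×51×4 + 3×21×13 + 2×119×2 ≡ 224 (mod 357)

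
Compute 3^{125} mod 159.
147

Using successive squaring:
Binary expansion of 125: 1111101
Powers of 3 mod 159 (each is the square of the previous):
  3^1 ≡ 3 (mod 159)
  3^2 ≡ 3² = 9 ≡ 9 (mod 159)
  3^4 ≡ 9² = 81 ≡ 81 (mod 159)
  3^8 ≡ 81² = 6561 ≡ 42 (mod 159)
  3^16 ≡ 42² = 1764 ≡ 15 (mod 159)
  3^32 ≡ 15² = 225 ≡ 66 (mod 159)
  3^64 ≡ 66² = 4356 ≡ 63 (mod 159)
125 = 64 + 32 + 16 + 8 + 4 + 1, so 3^125 = 3^64 × 3^32 × 3^16 × 3^8 × 3^4 × 3^1 ≡ 63 × 66 × 15 × 42 × 81 × 3 (mod 159)
Multiplying step by step:
  63 × 66 = 4158 ≡ 24 (mod 159)
  24 × 15 = 360 ≡ 42 (mod 159)
  42 × 42 = 1764 ≡ 15 (mod 159)
  15 × 81 = 1215 ≡ 102 (mod 159)
  102 × 3 = 306 ≡ 147 (mod 159)
Result: 3^125 ≡ 147 (mod 159)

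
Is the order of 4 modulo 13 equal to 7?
No, the actual order is 6, not 7.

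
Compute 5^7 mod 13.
7 = 4 + 2 + 1 (binary 111). Repeated squaring mod 13: 5^1 ≡ 5; 5^2 ≡ 5² = 25 ≡ 12; 5^4 ≡ 12² = 144 ≡ 1. Multiply: 5^7 = 5^4 × 5^2 × 5^1 ≡ 1 × 12 × 5 (mod 13): 1 × 12 = 12 ≡ 12; 12 × 5 = 60 ≡ 8. So 5^7 ≡ 8 (mod 13).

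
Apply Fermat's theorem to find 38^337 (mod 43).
By Fermat: 38^{42} ≡ 1 (mod 43). 337 = 8×42 + 1. So 38^{337} ≡ 38^{1} ≡ 38 (mod 43)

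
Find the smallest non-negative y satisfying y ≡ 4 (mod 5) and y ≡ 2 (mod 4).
M = 5 × 4 = 20. M₁ = 4, y₁ ≡ 4 (mod 5). M₂ = 5, y₂ ≡ 1 (mod 4). y = 4×4×4 + 2×5×1 ≡ 14 (mod 20)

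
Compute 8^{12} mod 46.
8

Using successive squaring:
Binary expansion of 12: 1100
Powers of 8 mod 46 (each is the square of the previous):
  8^1 ≡ 8 (mod 46)
  8^2 ≡ 8² = 64 ≡ 18 (mod 46)
  8^4 ≡ 18² = 324 ≡ 2 (mod 46)
  8^8 ≡ 2² = 4 ≡ 4 (mod 46)
12 = 8 + 4, so 8^12 = 8^8 × 8^4 ≡ 4 × 2 (mod 46)
Multiplying step by step:
  4 × 2 = 8 ≡ 8 (mod 46)
Result: 8^12 ≡ 8 (mod 46)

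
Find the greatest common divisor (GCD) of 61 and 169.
1

Using the Euclidean algorithm:
61 = 0 × 169 + 61
169 = 2 × 61 + 47
61 = 1 × 47 + 14
47 = 3 × 14 + 5
14 = 2 × 5 + 4
5 = 1 × 4 + 1
4 = 4 × 1 + 0

GCD(61, 169) = 1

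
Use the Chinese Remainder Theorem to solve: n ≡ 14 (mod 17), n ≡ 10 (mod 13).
218

Using the Chinese Remainder Theorem:
M = product of moduli = 221
For equation 1: M_1 = 13, 13 ≡ 13 (mod 17), inverse of 13 mod 17 is 4 (check: 13 × 4 = 52 ≡ 1 (mod 17))
For equation 2: M_2 = 17, 17 ≡ 4 (mod 13), inverse of 17 mod 13 is 10 (check: 4 × 10 = 40 ≡ 1 (mod 13))
Combine: n ≡ Σ r_i×M_i×(M_i⁻¹ mod m_i) = 14×13×4 + 10×17×10 = 728 + 1700 = 2428
2428 mod 221 = 218
n ≡ 218 (mod 221)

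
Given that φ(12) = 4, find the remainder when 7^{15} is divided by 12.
By Euler: 7^{4} ≡ 1 (mod 12) since gcd(7, 12) = 1. 15 = 3×4 + 3. So 7^{15} ≡ 7^{3} ≡ 7 (mod 12)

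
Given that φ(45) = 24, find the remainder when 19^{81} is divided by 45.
By Euler: 19^{24} ≡ 1 (mod 45) since gcd(19, 45) = 1. 81 = 3×24 + 9. So 19^{81} ≡ 19^{9} ≡ 19 (mod 45)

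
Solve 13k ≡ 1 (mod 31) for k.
12

Using Extended Euclidean Algorithm:
gcd(13, 31) = 1
Bezout coefficients: 13 × 12 + 31 × -5 = 1
So 13 × 12 ≡ 1 (mod 31)
The inverse is 12 mod 31 = 12
Verification: 13 × 12 = 156 = 5 × 31 + 1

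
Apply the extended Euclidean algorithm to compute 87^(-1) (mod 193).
Extended GCD: 87(71) + 193(-32) = 1. So 87^(-1) ≡ 71 ≡ 71 (mod 193). Verify: 87 × 71 = 6177 ≡ 1 (mod 193)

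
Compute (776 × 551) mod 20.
16

(776 × 551) = 427576
427576 mod 20 = 16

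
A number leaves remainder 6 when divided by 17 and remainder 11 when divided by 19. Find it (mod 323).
M = 17 × 19 = 323. M₁ = 19, y₁ ≡ 9 (mod 17). M₂ = 17, y₂ ≡ 9 (mod 19). r = 6×19×9 + 11×17×9 ≡ 125 (mod 323)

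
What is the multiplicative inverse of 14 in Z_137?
14^(-1) ≡ 49 (mod 137). Verification: 14 × 49 = 686 ≡ 1 (mod 137)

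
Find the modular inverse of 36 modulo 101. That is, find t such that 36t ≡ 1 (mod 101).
87

Using Extended Euclidean Algorithm:
gcd(36, 101) = 1
Bezout coefficients: 36 × -14 + 101 × 5 = 1
So 36 × -14 ≡ 1 (mod 101)
The inverse is -14 mod 101 = 87
Verification: 36 × 87 = 3132 = 31 × 101 + 1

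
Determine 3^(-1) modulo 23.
3^(-1) ≡ 8 (mod 23). Verification: 3 × 8 = 24 ≡ 1 (mod 23)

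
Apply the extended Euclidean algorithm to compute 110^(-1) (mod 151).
Extended GCD: 110(-70) + 151(51) = 1. So 110^(-1) ≡ 81 ≡ 81 (mod 151). Verify: 110 × 81 = 8910 ≡ 1 (mod 151)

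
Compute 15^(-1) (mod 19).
14

Using Extended Euclidean Algorithm:
gcd(15, 19) = 1
Bezout coefficients: 15 × -5 + 19 × 4 = 1
So 15 × -5 ≡ 1 (mod 19)
The inverse is -5 mod 19 = 14
Verification: 15 × 14 = 210 = 11 × 19 + 1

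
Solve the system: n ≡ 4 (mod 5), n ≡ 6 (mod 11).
M = 5 × 11 = 55. M₁ = 11, y₁ ≡ 1 (mod 5). M₂ = 5, y₂ ≡ 9 (mod 11). n = 4×11×1 + 6×5×9 ≡ 39 (mod 55)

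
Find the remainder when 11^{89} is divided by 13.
By Fermat: 11^{12} ≡ 1 (mod 13). 89 = 7×12 + 5. So 11^{89} ≡ 11^{5} ≡ 7 (mod 13)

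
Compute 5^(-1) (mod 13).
5^(-1) ≡ 8 (mod 13). Verification: 5 × 8 = 40 ≡ 1 (mod 13)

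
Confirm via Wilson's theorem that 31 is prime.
(30)! mod 31 = 30. Since this equals -1 (mod 31), Wilson confirms 31 is prime.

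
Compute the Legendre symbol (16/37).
(16/37) = 16^{18} mod 37 = 1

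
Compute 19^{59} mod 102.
25

Using successive squaring:
Binary expansion of 59: 111011
Powers of 19 mod 102 (each is the square of the previous):
  19^1 ≡ 19 (mod 102)
  19^2 ≡ 19² = 361 ≡ 55 (mod 102)
  19^4 ≡ 55² = 3025 ≡ 67 (mod 102)
  19^8 ≡ 67² = 4489 ≡ 1 (mod 102)
  19^16 ≡ 1² = 1 ≡ 1 (mod 102)
  19^32 ≡ 1² = 1 ≡ 1 (mod 102)
59 = 32 + 16 + 8 + 2 + 1, so 19^59 = 19^32 × 19^16 × 19^8 × 19^2 × 19^1 ≡ 1 × 1 × 1 × 55 × 19 (mod 102)
Multiplying step by step:
  1 × 1 = 1 ≡ 1 (mod 102)
  1 × 1 = 1 ≡ 1 (mod 102)
  1 × 55 = 55 ≡ 55 (mod 102)
  55 × 19 = 1045 ≡ 25 (mod 102)
Result: 19^59 ≡ 25 (mod 102)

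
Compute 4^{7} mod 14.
4

Using successive squaring:
Binary expansion of 7: 111
Powers of 4 mod 14 (each is the square of the previous):
  4^1 ≡ 4 (mod 14)
  4^2 ≡ 4² = 16 ≡ 2 (mod 14)
  4^4 ≡ 2² = 4 ≡ 4 (mod 14)
7 = 4 + 2 + 1, so 4^7 = 4^4 × 4^2 × 4^1 ≡ 4 × 2 × 4 (mod 14)
Multiplying step by step:
  4 × 2 = 8 ≡ 8 (mod 14)
  8 × 4 = 32 ≡ 4 (mod 14)
Result: 4^7 ≡ 4 (mod 14)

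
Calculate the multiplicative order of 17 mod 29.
Powers of 17 mod 29: 17^1≡17, 17^2≡28, 17^3≡12, 17^4≡1. Order = 4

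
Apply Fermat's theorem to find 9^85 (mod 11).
By Fermat: 9^{10} ≡ 1 (mod 11). 85 = 8×10 + 5. So 9^{85} ≡ 9^{5} ≡ 1 (mod 11)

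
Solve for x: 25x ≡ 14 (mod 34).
6

Since gcd(25, 34) = 1 divides 14, a solution exists.
Multiply both sides by the inverse of 25 mod 34:
  25^(-1) mod 34 = 15
  x ≡ 15 × 14 ≡ 210 ≡ 6 (mod 34)
Verification: 25 × 6 = 150 = 4 × 34 + 14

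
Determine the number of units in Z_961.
930

Prime factorization: 961 = 31^2
Using the formula φ(n) = n × Π(1 - 1/p) for each prime factor p:
φ(961) = 961 × (1 - 1/31)
φ(961) = 930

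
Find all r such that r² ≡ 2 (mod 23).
The square roots of 2 mod 23 are 18 and 5. Verify: 18² = 324 ≡ 2 (mod 23)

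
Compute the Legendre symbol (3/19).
(3/19) = 3^{9} mod 19 = -1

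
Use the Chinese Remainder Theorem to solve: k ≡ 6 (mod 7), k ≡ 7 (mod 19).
M = 7 × 19 = 133. M₁ = 19, y₁ ≡ 3 (mod 7). M₂ = 7, y₂ ≡ 11 (mod 19). k = 6×19×3 + 7×7×11 ≡ 83 (mod 133)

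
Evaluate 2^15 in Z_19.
Using repeated squaring. 15 = 8 + 4 + 2 + 1 (binary 1111). Repeated squaring mod 19: 2^1 ≡ 2; 2^2 ≡ 2² = 4 ≡ 4; 2^4 ≡ 4² = 16 ≡ 16; 2^8 ≡ 16² = 256 ≡ 9. Multiply: 2^15 = 2^8 × 2^4 × 2^2 × 2^1 ≡ 9 × 16 × 4 × 2 (mod 19): 9 × 16 = 144 ≡ 11; 11 × 4 = 44 ≡ 6; 6 × 2 = 12 ≡ 12. So 2^15 ≡ 12 (mod 19).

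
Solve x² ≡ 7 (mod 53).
The square roots of 7 mod 53 are 22 and 31. Verify: 22² = 484 ≡ 7 (mod 53)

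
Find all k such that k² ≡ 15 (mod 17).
The square roots of 15 mod 17 are 7 and 10. Verify: 7² = 49 ≡ 15 (mod 17)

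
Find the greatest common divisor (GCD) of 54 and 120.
6

Using the Euclidean algorithm:
54 = 0 × 120 + 54
120 = 2 × 54 + 12
54 = 4 × 12 + 6
12 = 2 × 6 + 0

GCD(54, 120) = 6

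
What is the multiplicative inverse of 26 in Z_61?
26^(-1) ≡ 54 (mod 61). Verification: 26 × 54 = 1404 ≡ 1 (mod 61)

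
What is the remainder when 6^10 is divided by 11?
10 = 8 + 2 (binary 1010). Repeated squaring mod 11: 6^1 ≡ 6; 6^2 ≡ 6² = 36 ≡ 3; 6^4 ≡ 3² = 9 ≡ 9; 6^8 ≡ 9² = 81 ≡ 4. Multiply: 6^10 = 6^8 × 6^2 ≡ 4 × 3 (mod 11): 4 × 3 = 12 ≡ 1. So 6^10 ≡ 1 (mod 11).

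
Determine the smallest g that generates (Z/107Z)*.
2

A primitive root g modulo p has order p-1 = 106
Prime divisors of 106: [2, 53]
g is a primitive root iff g^(106/q) ≢ 1 (mod 107) for each prime divisor q
Testing small values:
  g = 2: 2^53 ≡ 106, 2^2 ≡ 4 (mod 107) → none is 1, primitive root!
The smallest primitive root is 2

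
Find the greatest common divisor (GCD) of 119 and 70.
7

Using the Euclidean algorithm:
119 = 1 × 70 + 49
70 = 1 × 49 + 21
49 = 2 × 21 + 7
21 = 3 × 7 + 0

GCD(119, 70) = 7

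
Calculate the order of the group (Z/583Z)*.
520

Prime factorization: 583 = 11 × 53
Using the formula φ(n) = n × Π(1 - 1/p) for each prime factor p:
φ(583) = 583 × (1 - 1/11) × (1 - 1/53)
φ(583) = 520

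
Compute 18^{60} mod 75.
51

Using successive squaring:
Binary expansion of 60: 111100
Powers of 18 mod 75 (each is the square of the previous):
  18^1 ≡ 18 (mod 75)
  18^2 ≡ 18² = 324 ≡ 24 (mod 75)
  18^4 ≡ 24² = 576 ≡ 51 (mod 75)
  18^8 ≡ 51² = 2601 ≡ 51 (mod 75)
  18^16 ≡ 51² = 2601 ≡ 51 (mod 75)
  18^32 ≡ 51² = 2601 ≡ 51 (mod 75)
60 = 32 + 16 + 8 + 4, so 18^60 = 18^32 × 18^16 × 18^8 × 18^4 ≡ 51 × 51 × 51 × 51 (mod 75)
Multiplying step by step:
  51 × 51 = 2601 ≡ 51 (mod 75)
  51 × 51 = 2601 ≡ 51 (mod 75)
  51 × 51 = 2601 ≡ 51 (mod 75)
Result: 18^60 ≡ 51 (mod 75)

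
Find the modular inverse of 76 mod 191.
76^(-1) ≡ 93 (mod 191). Verification: 76 × 93 = 7068 ≡ 1 (mod 191)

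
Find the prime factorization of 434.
2 × 7 × 31

Divide by primes starting from smallest:
434 ÷ 2 = 217
217 ÷ 7 = 31
31 ÷ 31 = 1

434 = 2 × 7 × 31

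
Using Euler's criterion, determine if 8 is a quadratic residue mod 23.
By Euler's criterion: 8^{11} ≡ 1 (mod 23). Since this equals 1, 8 is a QR.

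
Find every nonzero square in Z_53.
QRs mod 53: {1, 4, 6, 7, 9, 10, 11, 13, 15, 16, 17, 24, 25, 28, 29, 36, 37, 38, 40, 42, 43, 44, 46, 47, 49, 52}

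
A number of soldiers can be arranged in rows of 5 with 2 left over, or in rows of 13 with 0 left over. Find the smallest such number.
M = 5 × 13 = 65. M₁ = 13, y₁ ≡ 2 (mod 5). M₂ = 5, y₂ ≡ 8 (mod 13). t = 2×13×2 + 0×5×8 ≡ 52 (mod 65). The smallest positive such number is 52.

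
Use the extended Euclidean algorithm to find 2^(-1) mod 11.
Extended GCD: 2(-5) + 11(1) = 1. So 2^(-1) ≡ 6 ≡ 6 (mod 11). Verify: 2 × 6 = 12 ≡ 1 (mod 11)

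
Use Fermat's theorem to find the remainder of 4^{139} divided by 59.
26

By Fermat's Little Theorem, a^(p-1) ≡ 1 (mod p) for prime p and gcd(a, p) = 1
Here p = 59, so 4^58 ≡ 1 (mod 59)
We can reduce the exponent: 139 mod 58 = 23
So 4^139 ≡ 4^23 (mod 59)
Computing: 4^23 mod 59 = 26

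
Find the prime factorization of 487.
487

Divide by primes starting from smallest:
487 ÷ 487 = 1

487 = 487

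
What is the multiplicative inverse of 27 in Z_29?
27^(-1) ≡ 14 (mod 29). Verification: 27 × 14 = 378 ≡ 1 (mod 29)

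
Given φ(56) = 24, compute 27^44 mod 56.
By Euler: 27^{24} ≡ 1 (mod 56) since gcd(27, 56) = 1. 44 = 1×24 + 20. So 27^{44} ≡ 27^{20} ≡ 1 (mod 56)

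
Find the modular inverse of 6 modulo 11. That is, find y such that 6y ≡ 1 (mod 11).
2

Using Extended Euclidean Algorithm:
gcd(6, 11) = 1
Bezout coefficients: 6 × 2 + 11 × -1 = 1
So 6 × 2 ≡ 1 (mod 11)
The inverse is 2 mod 11 = 2
Verification: 6 × 2 = 12 = 1 × 11 + 1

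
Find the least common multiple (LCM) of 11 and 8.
88

First find GCD(11, 8) using the Euclidean algorithm:
11 = 1 × 8 + 3
8 = 2 × 3 + 2
3 = 1 × 2 + 1
2 = 2 × 1 + 0
GCD(11, 8) = 1

LCM formula: LCM(a, b) = (a × b) / GCD(a, b)
LCM(11, 8) = (11 × 8) / 1
LCM(11, 8) = 88 / 1
LCM(11, 8) = 88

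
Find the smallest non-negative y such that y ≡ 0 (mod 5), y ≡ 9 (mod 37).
120

Using the Chinese Remainder Theorem:
M = product of moduli = 185
For equation 1: M_1 = 37, 37 ≡ 2 (mod 5), inverse of 37 mod 5 is 3 (check: 2 × 3 = 6 ≡ 1 (mod 5))
For equation 2: M_2 = 5, 5 ≡ 5 (mod 37), inverse of 5 mod 37 is 15 (check: 5 × 15 = 75 ≡ 1 (mod 37))
Combine: y ≡ Σ r_i×M_i×(M_i⁻¹ mod m_i) = 0×37×3 + 9×5×15 = 0 + 675 = 675
675 mod 185 = 120
y ≡ 120 (mod 185)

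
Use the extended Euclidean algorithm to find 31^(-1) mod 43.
Extended GCD: 31(-18) + 43(13) = 1. So 31^(-1) ≡ 25 ≡ 25 (mod 43). Verify: 31 × 25 = 775 ≡ 1 (mod 43)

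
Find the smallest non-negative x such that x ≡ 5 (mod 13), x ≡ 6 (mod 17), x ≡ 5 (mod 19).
499

Using the Chinese Remainder Theorem:
M = product of moduli = 4199
For equation 1: M_1 = 323, 323 ≡ 11 (mod 13), inverse of 323 mod 13 is 6 (check: 11 × 6 = 66 ≡ 1 (mod 13))
For equation 2: M_2 = 247, 247 ≡ 9 (mod 17), inverse of 247 mod 17 is 2 (check: 9 × 2 = 18 ≡ 1 (mod 17))
For equation 3: M_3 = 221, 221 ≡ 12 (mod 19), inverse of 221 mod 19 is 8 (check: 12 × 8 = 96 ≡ 1 (mod 19))
Combine: x ≡ Σ r_i×M_i×(M_i⁻¹ mod m_i) = 5×323×6 + 6×247×2 + 5×221×8 = 9690 + 2964 + 8840 = 21494
21494 mod 4199 = 499
x ≡ 499 (mod 4199)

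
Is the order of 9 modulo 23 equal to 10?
No, the actual order is 11, not 10.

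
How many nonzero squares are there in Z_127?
For prime 127, there are (p-1)/2 = (127-1)/2 = 63 quadratic residues (excluding 0).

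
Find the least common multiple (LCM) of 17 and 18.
306

First find GCD(17, 18) using the Euclidean algorithm:
17 = 0 × 18 + 17
18 = 1 × 17 + 1
17 = 17 × 1 + 0
GCD(17, 18) = 1

LCM formula: LCM(a, b) = (a × b) / GCD(a, b)
LCM(17, 18) = (17 × 18) / 1
LCM(17, 18) = 306 / 1
LCM(17, 18) = 306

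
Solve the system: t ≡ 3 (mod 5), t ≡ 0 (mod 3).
M = 5 × 3 = 15. M₁ = 3, y₁ ≡ 2 (mod 5). M₂ = 5, y₂ ≡ 2 (mod 3). t = 3×3×2 + 0×5×2 ≡ 3 (mod 15)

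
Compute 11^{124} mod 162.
25

Using successive squaring:
Binary expansion of 124: 1111100
Powers of 11 mod 162 (each is the square of the previous):
  11^1 ≡ 11 (mod 162)
  11^2 ≡ 11² = 121 ≡ 121 (mod 162)
  11^4 ≡ 121² = 14641 ≡ 61 (mod 162)
  11^8 ≡ 61² = 3721 ≡ 157 (mod 162)
  11^16 ≡ 157² = 24649 ≡ 25 (mod 162)
  11^32 ≡ 25² = 625 ≡ 139 (mod 162)
  11^64 ≡ 139² = 19321 ≡ 43 (mod 162)
124 = 64 + 32 + 16 + 8 + 4, so 11^124 = 11^64 × 11^32 × 11^16 × 11^8 × 11^4 ≡ 43 × 139 × 25 × 157 × 61 (mod 162)
Multiplying step by step:
  43 × 139 = 5977 ≡ 145 (mod 162)
  145 × 25 = 3625 ≡ 61 (mod 162)
  61 × 157 = 9577 ≡ 19 (mod 162)
  19 × 61 = 1159 ≡ 25 (mod 162)
Result: 11^124 ≡ 25 (mod 162)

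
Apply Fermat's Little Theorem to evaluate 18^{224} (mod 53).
46

By Fermat's Little Theorem, a^(p-1) ≡ 1 (mod p) for prime p and gcd(a, p) = 1
Here p = 53, so 18^52 ≡ 1 (mod 53)
We can reduce the exponent: 224 mod 52 = 16
So 18^224 ≡ 18^16 (mod 53)
Computing: 18^16 mod 53 = 46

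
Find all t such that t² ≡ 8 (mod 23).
The square roots of 8 mod 23 are 13 and 10. Verify: 13² = 169 ≡ 8 (mod 23)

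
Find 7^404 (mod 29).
Using Fermat: 7^{28} ≡ 1 (mod 29). 404 ≡ 12 (mod 28). So 7^{404} ≡ 7^{12} ≡ 16 (mod 29)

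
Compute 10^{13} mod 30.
10

Using successive squaring:
Binary expansion of 13: 1101
Powers of 10 mod 30 (each is the square of the previous):
  10^1 ≡ 10 (mod 30)
  10^2 ≡ 10² = 100 ≡ 10 (mod 30)
  10^4 ≡ 10² = 100 ≡ 10 (mod 30)
  10^8 ≡ 10² = 100 ≡ 10 (mod 30)
13 = 8 + 4 + 1, so 10^13 = 10^8 × 10^4 × 10^1 ≡ 10 × 10 × 10 (mod 30)
Multiplying step by step:
  10 × 10 = 100 ≡ 10 (mod 30)
  10 × 10 = 100 ≡ 10 (mod 30)
Result: 10^13 ≡ 10 (mod 30)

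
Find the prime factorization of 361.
19^2

Divide by primes starting from smallest:
361 ÷ 19 = 19
19 ÷ 19 = 1

361 = 19^2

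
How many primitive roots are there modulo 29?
Number of primitive roots mod 29 = φ(28) = 12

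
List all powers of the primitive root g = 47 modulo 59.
g^1, g^2, ..., g^{58} mod 59: {47, 26, 42, 27, 30, 53, 13, 21, 43, 15, 56, 36, 40, 51, 37, 28, 18, 20, 55, 48, 14, 9, 10, 57, 24, 7, 34, 5, 58, 12, 33, 17, 32, 29, 6, 46, 38, 16, 44, 3, 23, 19, 8, 22, 31, 41, 39, 4, 11, 45, 50, 49, 2, 35, 52, 25, 54, 1}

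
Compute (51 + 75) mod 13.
9

(51 + 75) = 126
126 mod 13 = 9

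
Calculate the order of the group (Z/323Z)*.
288

Prime factorization: 323 = 17 × 19
Using the formula φ(n) = n × Π(1 - 1/p) for each prime factor p:
φ(323) = 323 × (1 - 1/17) × (1 - 1/19)
φ(323) = 288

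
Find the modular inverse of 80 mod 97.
80^(-1) ≡ 57 (mod 97). Verification: 80 × 57 = 4560 ≡ 1 (mod 97)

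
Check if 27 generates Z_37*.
p - 1 = 36 has prime divisors 2, 3. Check 27^(36/q) mod 37 for each: 27^(36/2) = 27^18 ≡ 1, 27^(36/3) = 27^12 ≡ 1 (mod 37). Since 27^18 ≡ 1 (mod 37), the order of 27 divides 18 (in fact the order is 6) ≠ 36, so it is not a primitive root.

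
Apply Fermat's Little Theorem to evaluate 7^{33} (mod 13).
8

By Fermat's Little Theorem, a^(p-1) ≡ 1 (mod p) for prime p and gcd(a, p) = 1
Here p = 13, so 7^12 ≡ 1 (mod 13)
We can reduce the exponent: 33 mod 12 = 9
So 7^33 ≡ 7^9 (mod 13)
Computing: 7^9 mod 13 = 8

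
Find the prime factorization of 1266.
2 × 3 × 211

Divide by primes starting from smallest:
1266 ÷ 2 = 633
633 ÷ 3 = 211
211 ÷ 211 = 1

1266 = 2 × 3 × 211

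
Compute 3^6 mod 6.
6 = 4 + 2 (binary 110). Repeated squaring mod 6: 3^1 ≡ 3; 3^2 ≡ 3² = 9 ≡ 3; 3^4 ≡ 3² = 9 ≡ 3. Multiply: 3^6 = 3^4 × 3^2 ≡ 3 × 3 (mod 6): 3 × 3 = 9 ≡ 3. So 3^6 ≡ 3 (mod 6).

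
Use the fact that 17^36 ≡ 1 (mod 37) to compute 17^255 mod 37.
By Fermat: 17^{36} ≡ 1 (mod 37). 255 ≡ 3 (mod 36). So 17^{255} ≡ 17^{3} ≡ 29 (mod 37)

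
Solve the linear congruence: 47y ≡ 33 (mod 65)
9

Since gcd(47, 65) = 1 divides 33, a solution exists.
Multiply both sides by the inverse of 47 mod 65:
  47^(-1) mod 65 = 18
  x ≡ 18 × 33 ≡ 594 ≡ 9 (mod 65)
Verification: 47 × 9 = 423 = 6 × 65 + 33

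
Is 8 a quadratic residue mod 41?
By Euler's criterion: 8^{20} ≡ 1 (mod 41). Since this equals 1, 8 is a QR.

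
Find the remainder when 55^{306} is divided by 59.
By Fermat: 55^{58} ≡ 1 (mod 59). 306 = 5×58 + 16. So 55^{306} ≡ 55^{16} ≡ 51 (mod 59)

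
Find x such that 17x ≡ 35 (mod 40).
35

Since gcd(17, 40) = 1 divides 35, a solution exists.
Multiply both sides by the inverse of 17 mod 40:
  17^(-1) mod 40 = 33
  x ≡ 33 × 35 ≡ 1155 ≡ 35 (mod 40)
Verification: 17 × 35 = 595 = 14 × 40 + 35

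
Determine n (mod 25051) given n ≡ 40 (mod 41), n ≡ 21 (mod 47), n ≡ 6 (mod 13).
6272

Using the Chinese Remainder Theorem:
M = product of moduli = 25051
For equation 1: M_1 = 611, 611 ≡ 37 (mod 41), inverse of 611 mod 41 is 10 (check: 37 × 10 = 370 ≡ 1 (mod 41))
For equation 2: M_2 = 533, 533 ≡ 16 (mod 47), inverse of 533 mod 47 is 3 (check: 16 × 3 = 48 ≡ 1 (mod 47))
For equation 3: M_3 = 1927, 1927 ≡ 3 (mod 13), inverse of 1927 mod 13 is 9 (check: 3 × 9 = 27 ≡ 1 (mod 13))
Combine: n ≡ Σ r_i×M_i×(M_i⁻¹ mod m_i) = 40×611×10 + 21×533×3 + 6×1927×9 = 244400 + 33579 + 104058 = 382037
382037 mod 25051 = 6272
n ≡ 6272 (mod 25051)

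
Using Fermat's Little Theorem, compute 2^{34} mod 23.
2

By Fermat's Little Theorem, a^(p-1) ≡ 1 (mod p) for prime p and gcd(a, p) = 1
Here p = 23, so 2^22 ≡ 1 (mod 23)
We can reduce the exponent: 34 mod 22 = 12
So 2^34 ≡ 2^12 (mod 23)
Computing: 2^12 mod 23 = 2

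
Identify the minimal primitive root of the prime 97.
p - 1 = 96 has prime divisors 2, 3. h is a primitive root mod 97 iff h^(96/q) ≢ 1 (mod 97) for each such q.
h = 2: 2^48 ≡ 1, 2^32 ≡ 35 (mod 97); 2^48 ≡ 1, so not a primitive root.
h = 3: 3^48 ≡ 1, 3^32 ≡ 35 (mod 97); 3^48 ≡ 1, so not a primitive root.
h = 4: 4^48 ≡ 1, 4^32 ≡ 61 (mod 97); 4^48 ≡ 1, so not a primitive root.
h = 5: 5^48 ≡ 96, 5^32 ≡ 35 (mod 97); none is 1, so 5 has order 96 and is a primitive root.
The smallest primitive root mod 97 is g = 5.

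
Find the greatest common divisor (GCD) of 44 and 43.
1

Using the Euclidean algorithm:
44 = 1 × 43 + 1
43 = 43 × 1 + 0

GCD(44, 43) = 1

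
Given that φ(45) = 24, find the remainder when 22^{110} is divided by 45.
By Euler: 22^{24} ≡ 1 (mod 45) since gcd(22, 45) = 1. 110 = 4×24 + 14. So 22^{110} ≡ 22^{14} ≡ 34 (mod 45)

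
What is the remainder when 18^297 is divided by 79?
Using Fermat: 18^{78} ≡ 1 (mod 79). 297 ≡ 63 (mod 78). So 18^{297} ≡ 18^{63} ≡ 10 (mod 79)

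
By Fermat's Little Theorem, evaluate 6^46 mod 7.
By Fermat: 6^{6} ≡ 1 (mod 7). 46 = 7×6 + 4. So 6^{46} ≡ 6^{4} ≡ 1 (mod 7)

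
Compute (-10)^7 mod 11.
(-10) ≡ 1 (mod 11). 7 = 4 + 2 + 1 (binary 111). Repeated squaring mod 11: 1^1 ≡ 1; 1^2 ≡ 1² = 1 ≡ 1; 1^4 ≡ 1² = 1 ≡ 1. Multiply: (-10)^7 ≡ 1^4 × 1^2 × 1^1 ≡ 1 × 1 × 1 (mod 11): 1 × 1 = 1 ≡ 1; 1 × 1 = 1 ≡ 1. So (-10)^7 ≡ 1 (mod 11).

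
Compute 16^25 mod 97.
Using repeated squaring. 25 = 16 + 8 + 1 (binary 11001). Repeated squaring mod 97: 16^1 ≡ 16; 16^2 ≡ 16² = 256 ≡ 62; 16^4 ≡ 62² = 3844 ≡ 61; 16^8 ≡ 61² = 3721 ≡ 35; 16^16 ≡ 35² = 1225 ≡ 61. Multiply: 16^25 = 16^16 × 16^8 × 16^1 ≡ 61 × 35 × 16 (mod 97): 61 × 35 = 2135 ≡ 1; 1 × 16 = 16 ≡ 16. So 16^25 ≡ 16 (mod 97).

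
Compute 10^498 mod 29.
Using Fermat: 10^{28} ≡ 1 (mod 29). 498 ≡ 22 (mod 28). So 10^{498} ≡ 10^{22} ≡ 4 (mod 29)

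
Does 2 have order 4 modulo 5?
p - 1 = 4 has prime divisors 2. Check 2^(4/q) mod 5 for each: 2^(4/2) = 2^2 ≡ 4 (mod 5). None of these is 1, so 2 has order 4 = φ(5), so it is a primitive root mod 5.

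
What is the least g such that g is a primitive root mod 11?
p - 1 = 10 has prime divisors 2, 5. h is a primitive root mod 11 iff h^(10/q) ≢ 1 (mod 11) for each such q.
h = 2: 2^5 ≡ 10, 2^2 ≡ 4 (mod 11); none is 1, so 2 has order 10 and is a primitive root.
The smallest primitive root mod 11 is g = 2.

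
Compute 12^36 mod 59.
Using repeated squaring. 36 = 32 + 4 (binary 100100). Repeated squaring mod 59: 12^1 ≡ 12; 12^2 ≡ 12² = 144 ≡ 26; 12^4 ≡ 26² = 676 ≡ 27; 12^8 ≡ 27² = 729 ≡ 21; 12^16 ≡ 21² = 441 ≡ 28; 12^32 ≡ 28² = 784 ≡ 17. Multiply: 12^36 = 12^32 × 12^4 ≡ 17 × 27 (mod 59): 17 × 27 = 459 ≡ 46. So 12^36 ≡ 46 (mod 59).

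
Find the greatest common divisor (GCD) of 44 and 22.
22

Using the Euclidean algorithm:
44 = 2 × 22 + 0

GCD(44, 22) = 22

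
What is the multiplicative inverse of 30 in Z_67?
38

Using Extended Euclidean Algorithm:
gcd(30, 67) = 1
Bezout coefficients: 30 × -29 + 67 × 13 = 1
So 30 × -29 ≡ 1 (mod 67)
The inverse is -29 mod 67 = 38
Verification: 30 × 38 = 1140 = 17 × 67 + 1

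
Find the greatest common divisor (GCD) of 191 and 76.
1

Using the Euclidean algorithm:
191 = 2 × 76 + 39
76 = 1 × 39 + 37
39 = 1 × 37 + 2
37 = 18 × 2 + 1
2 = 2 × 1 + 0

GCD(191, 76) = 1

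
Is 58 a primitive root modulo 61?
p - 1 = 60 has prime divisors 2, 3, 5. Check 58^(60/q) mod 61 for each: 58^(60/2) = 58^30 ≡ 1, 58^(60/3) = 58^20 ≡ 1, 58^(60/5) = 58^12 ≡ 9 (mod 61). Since 58^30 ≡ 1 (mod 61), the order of 58 divides 30 (in fact the order is 5) ≠ 60, so it is not a primitive root.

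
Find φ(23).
22

Prime factorization: 23 = 23
Using the formula φ(n) = n × Π(1 - 1/p) for each prime factor p:
φ(23) = 23 × (1 - 1/23)
φ(23) = 22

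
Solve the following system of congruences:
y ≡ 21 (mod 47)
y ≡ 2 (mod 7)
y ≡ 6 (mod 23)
6883

Using the Chinese Remainder Theorem:
M = product of moduli = 7567
For equation 1: M_1 = 161, 161 ≡ 20 (mod 47), inverse of 161 mod 47 is 40 (check: 20 × 40 = 800 ≡ 1 (mod 47))
For equation 2: M_2 = 1081, 1081 ≡ 3 (mod 7), inverse of 1081 mod 7 is 5 (check: 3 × 5 = 15 ≡ 1 (mod 7))
For equation 3: M_3 = 329, 329 ≡ 7 (mod 23), inverse of 329 mod 23 is 10 (check: 7 × 10 = 70 ≡ 1 (mod 23))
Combine: y ≡ Σ r_i×M_i×(M_i⁻¹ mod m_i) = 21×161×40 + 2×1081×5 + 6×329×10 = 135240 + 10810 + 19740 = 165790
165790 mod 7567 = 6883
y ≡ 6883 (mod 7567)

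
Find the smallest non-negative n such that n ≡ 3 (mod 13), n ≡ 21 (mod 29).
224

Using the Chinese Remainder Theorem:
M = product of moduli = 377
For equation 1: M_1 = 29, 29 ≡ 3 (mod 13), inverse of 29 mod 13 is 9 (check: 3 × 9 = 27 ≡ 1 (mod 13))
For equation 2: M_2 = 13, 13 ≡ 13 (mod 29), inverse of 13 mod 29 is 9 (check: 13 × 9 = 117 ≡ 1 (mod 29))
Combine: n ≡ Σ r_i×M_i×(M_i⁻¹ mod m_i) = 3×29×9 + 21×13×9 = 783 + 2457 = 3240
3240 mod 377 = 224
n ≡ 224 (mod 377)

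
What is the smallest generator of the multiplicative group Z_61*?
p - 1 = 60 has prime divisors 2, 3, 5. h is a primitive root mod 61 iff h^(60/q) ≢ 1 (mod 61) for each such q.
h = 2: 2^30 ≡ 60, 2^20 ≡ 47, 2^12 ≡ 9 (mod 61); none is 1, so 2 has order 60 and is a primitive root.
The smallest primitive root mod 61 is g = 2.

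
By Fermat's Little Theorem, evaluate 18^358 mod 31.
By Fermat: 18^{30} ≡ 1 (mod 31). 358 ≡ 28 (mod 30). So 18^{358} ≡ 18^{28} ≡ 20 (mod 31)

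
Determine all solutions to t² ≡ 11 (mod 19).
The square roots of 11 mod 19 are 7 and 12. Verify: 7² = 49 ≡ 11 (mod 19)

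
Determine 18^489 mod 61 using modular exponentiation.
Using Fermat: 18^{60} ≡ 1 (mod 61). 489 ≡ 9 (mod 60). So 18^{489} ≡ 18^{9} ≡ 23 (mod 61)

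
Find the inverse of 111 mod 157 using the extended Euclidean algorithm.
Extended GCD: 111(58) + 157(-41) = 1. So 111^(-1) ≡ 58 ≡ 58 (mod 157). Verify: 111 × 58 = 6438 ≡ 1 (mod 157)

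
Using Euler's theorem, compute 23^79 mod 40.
By Euler: 23^{16} ≡ 1 (mod 40) since gcd(23, 40) = 1. 79 = 4×16 + 15. So 23^{79} ≡ 23^{15} ≡ 7 (mod 40)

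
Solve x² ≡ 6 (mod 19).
The square roots of 6 mod 19 are 5 and 14. Verify: 5² = 25 ≡ 6 (mod 19)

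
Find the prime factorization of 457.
457

Divide by primes starting from smallest:
457 ÷ 457 = 1

457 = 457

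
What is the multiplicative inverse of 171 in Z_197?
171^(-1) ≡ 53 (mod 197). Verification: 171 × 53 = 9063 ≡ 1 (mod 197)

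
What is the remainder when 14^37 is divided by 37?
Using Fermat: 14^{36} ≡ 1 (mod 37). 37 ≡ 1 (mod 36). So 14^{37} ≡ 14^{1} ≡ 14 (mod 37)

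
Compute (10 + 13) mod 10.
3

(10 + 13) = 23
23 mod 10 = 3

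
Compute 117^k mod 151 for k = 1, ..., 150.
g^1, g^2, ..., g^{150} mod 151: {117, 99, 107, 137, 23, 124, 12, 45, 131, 76, 134, 125, 129, 144, 87, 62, 6, 98, 141, 38, 67, 138, 140, 72, 119, 31, 3, 49, 146, 19, 109, 69, 70, 36, 135, 91, 77, 100, 73, 85, 130, 110, 35, 18, 143, 121, 114, 50, 112, 118, 65, 55, 93, 9, 147, 136, 57, 25, 56, 59, 108, 103, 122, 80, 149, 68, 104, 88, 28, 105, 54, 127, 61, 40, 150, 34, 52, 44, 14, 128, 27, 139, 106, 20, 75, 17, 26, 22, 7, 64, 89, 145, 53, 10, 113, 84, 13, 11, 79, 32, 120, 148, 102, 5, 132, 42, 82, 81, 115, 16, 60, 74, 51, 78, 66, 21, 41, 116, 133, 8, 30, 37, 101, 39, 33, 86, 96, 58, 142, 4, 15, 94, 126, 95, 92, 43, 48, 29, 71, 2, 83, 47, 63, 123, 46, 97, 24, 90, 111, 1}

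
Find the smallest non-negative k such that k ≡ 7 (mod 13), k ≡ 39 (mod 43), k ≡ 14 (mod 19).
4726

Using the Chinese Remainder Theorem:
M = product of moduli = 10621
For equation 1: M_1 = 817, 817 ≡ 11 (mod 13), inverse of 817 mod 13 is 6 (check: 11 × 6 = 66 ≡ 1 (mod 13))
For equation 2: M_2 = 247, 247 ≡ 32 (mod 43), inverse of 247 mod 43 is 39 (check: 32 × 39 = 1248 ≡ 1 (mod 43))
For equation 3: M_3 = 559, 559 ≡ 8 (mod 19), inverse of 559 mod 19 is 12 (check: 8 × 12 = 96 ≡ 1 (mod 19))
Combine: k ≡ Σ r_i×M_i×(M_i⁻¹ mod m_i) = 7×817×6 + 39×247×39 + 14×559×12 = 34314 + 375687 + 93912 = 503913
503913 mod 10621 = 4726
k ≡ 4726 (mod 10621)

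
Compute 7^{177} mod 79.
17

Using successive squaring:
Binary expansion of 177: 10110001
Powers of 7 mod 79 (each is the square of the previous):
  7^1 ≡ 7 (mod 79)
  7^2 ≡ 7² = 49 ≡ 49 (mod 79)
  7^4 ≡ 49² = 2401 ≡ 31 (mod 79)
  7^8 ≡ 31² = 961 ≡ 13 (mod 79)
  7^16 ≡ 13² = 169 ≡ 11 (mod 79)
  7^32 ≡ 11² = 121 ≡ 42 (mod 79)
  7^64 ≡ 42² = 1764 ≡ 26 (mod 79)
  7^128 ≡ 26² = 676 ≡ 44 (mod 79)
177 = 128 + 32 + 16 + 1, so 7^177 = 7^128 × 7^32 × 7^16 × 7^1 ≡ 44 × 42 × 11 × 7 (mod 79)
Multiplying step by step:
  44 × 42 = 1848 ≡ 31 (mod 79)
  31 × 11 = 341 ≡ 25 (mod 79)
  25 × 7 = 175 ≡ 17 (mod 79)
Result: 7^177 ≡ 17 (mod 79)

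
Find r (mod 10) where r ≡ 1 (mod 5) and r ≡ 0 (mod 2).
M = 5 × 2 = 10. M₁ = 2, y₁ ≡ 3 (mod 5). M₂ = 5, y₂ ≡ 1 (mod 2). r = 1×2×3 + 0×5×1 ≡ 6 (mod 10)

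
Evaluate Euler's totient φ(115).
88

Prime factorization: 115 = 5 × 23
Using the formula φ(n) = n × Π(1 - 1/p) for each prime factor p:
φ(115) = 115 × (1 - 1/5) × (1 - 1/23)
φ(115) = 88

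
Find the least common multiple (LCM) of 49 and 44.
2156

First find GCD(49, 44) using the Euclidean algorithm:
49 = 1 × 44 + 5
44 = 8 × 5 + 4
5 = 1 × 4 + 1
4 = 4 × 1 + 0
GCD(49, 44) = 1

LCM formula: LCM(a, b) = (a × b) / GCD(a, b)
LCM(49, 44) = (49 × 44) / 1
LCM(49, 44) = 2156 / 1
LCM(49, 44) = 2156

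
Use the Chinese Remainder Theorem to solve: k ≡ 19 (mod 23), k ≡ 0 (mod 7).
42

Using the Chinese Remainder Theorem:
M = product of moduli = 161
For equation 1: M_1 = 7, 7 ≡ 7 (mod 23), inverse of 7 mod 23 is 10 (check: 7 × 10 = 70 ≡ 1 (mod 23))
For equation 2: M_2 = 23, 23 ≡ 2 (mod 7), inverse of 23 mod 7 is 4 (check: 2 × 4 = 8 ≡ 1 (mod 7))
Combine: k ≡ Σ r_i×M_i×(M_i⁻¹ mod m_i) = 19×7×10 + 0×23×4 = 1330 + 0 = 1330
1330 mod 161 = 42
k ≡ 42 (mod 161)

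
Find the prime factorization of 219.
3 × 73

Divide by primes starting from smallest:
219 ÷ 3 = 73
73 ÷ 73 = 1

219 = 3 × 73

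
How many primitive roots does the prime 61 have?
Number of primitive roots mod 61 = φ(60) = 16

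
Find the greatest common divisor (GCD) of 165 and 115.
5

Using the Euclidean algorithm:
165 = 1 × 115 + 50
115 = 2 × 50 + 15
50 = 3 × 15 + 5
15 = 3 × 5 + 0

GCD(165, 115) = 5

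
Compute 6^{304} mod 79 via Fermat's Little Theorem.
26

By Fermat's Little Theorem, a^(p-1) ≡ 1 (mod p) for prime p and gcd(a, p) = 1
Here p = 79, so 6^78 ≡ 1 (mod 79)
We can reduce the exponent: 304 mod 78 = 70
So 6^304 ≡ 6^70 (mod 79)
Computing: 6^70 mod 79 = 26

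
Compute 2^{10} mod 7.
2

Using successive squaring:
Binary expansion of 10: 1010
Powers of 2 mod 7 (each is the square of the previous):
  2^1 ≡ 2 (mod 7)
  2^2 ≡ 2² = 4 ≡ 4 (mod 7)
  2^4 ≡ 4² = 16 ≡ 2 (mod 7)
  2^8 ≡ 2² = 4 ≡ 4 (mod 7)
10 = 8 + 2, so 2^10 = 2^8 × 2^2 ≡ 4 × 4 (mod 7)
Multiplying step by step:
  4 × 4 = 16 ≡ 2 (mod 7)
Result: 2^10 ≡ 2 (mod 7)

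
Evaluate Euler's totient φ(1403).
1320

Prime factorization: 1403 = 23 × 61
Using the formula φ(n) = n × Π(1 - 1/p) for each prime factor p:
φ(1403) = 1403 × (1 - 1/23) × (1 - 1/61)
φ(1403) = 1320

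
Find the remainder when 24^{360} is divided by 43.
By Fermat: 24^{42} ≡ 1 (mod 43). 360 = 8×42 + 24. So 24^{360} ≡ 24^{24} ≡ 21 (mod 43)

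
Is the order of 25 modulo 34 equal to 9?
No, the actual order is 8, not 9.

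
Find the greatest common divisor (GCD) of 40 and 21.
1

Using the Euclidean algorithm:
40 = 1 × 21 + 19
21 = 1 × 19 + 2
19 = 9 × 2 + 1
2 = 2 × 1 + 0

GCD(40, 21) = 1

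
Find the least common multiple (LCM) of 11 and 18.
198

First find GCD(11, 18) using the Euclidean algorithm:
11 = 0 × 18 + 11
18 = 1 × 11 + 7
11 = 1 × 7 + 4
7 = 1 × 4 + 3
4 = 1 × 3 + 1
3 = 3 × 1 + 0
GCD(11, 18) = 1

LCM formula: LCM(a, b) = (a × b) / GCD(a, b)
LCM(11, 18) = (11 × 18) / 1
LCM(11, 18) = 198 / 1
LCM(11, 18) = 198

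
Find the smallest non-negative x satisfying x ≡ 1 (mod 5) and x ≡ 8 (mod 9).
M = 5 × 9 = 45. M₁ = 9, y₁ ≡ 4 (mod 5). M₂ = 5, y₂ ≡ 2 (mod 9). x = 1×9×4 + 8×5×2 ≡ 26 (mod 45)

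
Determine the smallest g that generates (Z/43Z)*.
3

A primitive root g modulo p has order p-1 = 42
Prime divisors of 42: [2, 3, 7]
g is a primitive root iff g^(42/q) ≢ 1 (mod 43) for each prime divisor q
Testing small values:
  g = 2: 2^21 ≡ 42, 2^14 ≡ 1, 2^6 ≡ 21 (mod 43) → 2^14 ≡ 1, not primitive root
  g = 3: 3^21 ≡ 42, 3^14 ≡ 36, 3^6 ≡ 41 (mod 43) → none is 1, primitive root!
The smallest primitive root is 3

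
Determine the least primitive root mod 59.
p - 1 = 58 has prime divisors 2, 29. h is a primitive root mod 59 iff h^(58/q) ≢ 1 (mod 59) for each such q.
h = 2: 2^29 ≡ 58, 2^2 ≡ 4 (mod 59); none is 1, so 2 has order 58 and is a primitive root.
The smallest primitive root mod 59 is g = 2.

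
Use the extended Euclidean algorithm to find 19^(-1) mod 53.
Extended GCD: 19(14) + 53(-5) = 1. So 19^(-1) ≡ 14 ≡ 14 (mod 53). Verify: 19 × 14 = 266 ≡ 1 (mod 53)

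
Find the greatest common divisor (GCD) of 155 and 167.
1

Using the Euclidean algorithm:
155 = 0 × 167 + 155
167 = 1 × 155 + 12
155 = 12 × 12 + 11
12 = 1 × 11 + 1
11 = 11 × 1 + 0

GCD(155, 167) = 1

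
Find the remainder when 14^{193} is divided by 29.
By Fermat: 14^{28} ≡ 1 (mod 29). 193 = 6×28 + 25. So 14^{193} ≡ 14^{25} ≡ 21 (mod 29)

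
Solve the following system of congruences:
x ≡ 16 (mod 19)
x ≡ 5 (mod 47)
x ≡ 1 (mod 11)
7008

Using the Chinese Remainder Theorem:
M = product of moduli = 9823
For equation 1: M_1 = 517, 517 ≡ 4 (mod 19), inverse of 517 mod 19 is 5 (check: 4 × 5 = 20 ≡ 1 (mod 19))
For equation 2: M_2 = 209, 209 ≡ 21 (mod 47), inverse of 209 mod 47 is 9 (check: 21 × 9 = 189 ≡ 1 (mod 47))
For equation 3: M_3 = 893, 893 ≡ 2 (mod 11), inverse of 893 mod 11 is 6 (check: 2 × 6 = 12 ≡ 1 (mod 11))
Combine: x ≡ Σ r_i×M_i×(M_i⁻¹ mod m_i) = 16×517×5 + 5×209×9 + 1×893×6 = 41360 + 9405 + 5358 = 56123
56123 mod 9823 = 7008
x ≡ 7008 (mod 9823)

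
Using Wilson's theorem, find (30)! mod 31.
By Wilson's theorem, (30)! ≡ -1 ≡ 30 (mod 31)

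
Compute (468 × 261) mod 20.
8

(468 × 261) = 122148
122148 mod 20 = 8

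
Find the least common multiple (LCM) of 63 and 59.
3717

First find GCD(63, 59) using the Euclidean algorithm:
63 = 1 × 59 + 4
59 = 14 × 4 + 3
4 = 1 × 3 + 1
3 = 3 × 1 + 0
GCD(63, 59) = 1

LCM formula: LCM(a, b) = (a × b) / GCD(a, b)
LCM(63, 59) = (63 × 59) / 1
LCM(63, 59) = 3717 / 1
LCM(63, 59) = 3717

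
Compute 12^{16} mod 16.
0

Using successive squaring:
Binary expansion of 16: 10000
Powers of 12 mod 16 (each is the square of the previous):
  12^1 ≡ 12 (mod 16)
  12^2 ≡ 12² = 144 ≡ 0 (mod 16)
  12^4 ≡ 0² = 0 ≡ 0 (mod 16)
  12^8 ≡ 0² = 0 ≡ 0 (mod 16)
  12^16 ≡ 0² = 0 ≡ 0 (mod 16)
16 is a power of 2, so 12^16 is the last square: ≡ 0 (mod 16)
Result: 12^16 ≡ 0 (mod 16)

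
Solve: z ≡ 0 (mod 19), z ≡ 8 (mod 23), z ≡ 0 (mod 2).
M = 19 × 23 × 2 = 874. M₁ = 46, y₁ ≡ 12 (mod 19). M₂ = 38, y₂ ≡ 20 (mod 23). M₃ = 437, y₃ ≡ 1 (mod 2). z = 0×46×12 + 8×38×20 + 0×437×1 ≡ 836 (mod 874)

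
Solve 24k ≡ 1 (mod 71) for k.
3

Using Extended Euclidean Algorithm:
gcd(24, 71) = 1
Bezout coefficients: 24 × 3 + 71 × -1 = 1
So 24 × 3 ≡ 1 (mod 71)
The inverse is 3 mod 71 = 3
Verification: 24 × 3 = 72 = 1 × 71 + 1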